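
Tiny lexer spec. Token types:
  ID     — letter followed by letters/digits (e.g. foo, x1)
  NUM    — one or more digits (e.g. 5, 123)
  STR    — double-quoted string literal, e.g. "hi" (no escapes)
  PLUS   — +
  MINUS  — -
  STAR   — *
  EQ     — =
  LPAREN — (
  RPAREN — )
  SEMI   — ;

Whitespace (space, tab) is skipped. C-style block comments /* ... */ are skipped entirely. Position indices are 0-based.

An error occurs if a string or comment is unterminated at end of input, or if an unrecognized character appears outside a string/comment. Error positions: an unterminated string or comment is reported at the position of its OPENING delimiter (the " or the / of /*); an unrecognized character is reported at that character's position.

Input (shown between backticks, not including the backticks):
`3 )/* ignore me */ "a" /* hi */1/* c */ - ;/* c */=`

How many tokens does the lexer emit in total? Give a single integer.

Answer: 7

Derivation:
pos=0: emit NUM '3' (now at pos=1)
pos=2: emit RPAREN ')'
pos=3: enter COMMENT mode (saw '/*')
exit COMMENT mode (now at pos=18)
pos=19: enter STRING mode
pos=19: emit STR "a" (now at pos=22)
pos=23: enter COMMENT mode (saw '/*')
exit COMMENT mode (now at pos=31)
pos=31: emit NUM '1' (now at pos=32)
pos=32: enter COMMENT mode (saw '/*')
exit COMMENT mode (now at pos=39)
pos=40: emit MINUS '-'
pos=42: emit SEMI ';'
pos=43: enter COMMENT mode (saw '/*')
exit COMMENT mode (now at pos=50)
pos=50: emit EQ '='
DONE. 7 tokens: [NUM, RPAREN, STR, NUM, MINUS, SEMI, EQ]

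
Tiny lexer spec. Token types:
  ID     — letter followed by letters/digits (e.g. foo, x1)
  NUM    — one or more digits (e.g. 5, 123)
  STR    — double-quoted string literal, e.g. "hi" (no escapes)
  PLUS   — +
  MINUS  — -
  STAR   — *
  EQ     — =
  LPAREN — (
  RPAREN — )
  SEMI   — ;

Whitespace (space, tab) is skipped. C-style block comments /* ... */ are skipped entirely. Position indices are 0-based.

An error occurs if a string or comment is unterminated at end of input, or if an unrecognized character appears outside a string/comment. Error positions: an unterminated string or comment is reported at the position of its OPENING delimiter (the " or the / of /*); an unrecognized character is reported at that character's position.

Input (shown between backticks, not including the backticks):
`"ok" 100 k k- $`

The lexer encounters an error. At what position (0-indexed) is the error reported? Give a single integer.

Answer: 14

Derivation:
pos=0: enter STRING mode
pos=0: emit STR "ok" (now at pos=4)
pos=5: emit NUM '100' (now at pos=8)
pos=9: emit ID 'k' (now at pos=10)
pos=11: emit ID 'k' (now at pos=12)
pos=12: emit MINUS '-'
pos=14: ERROR — unrecognized char '$'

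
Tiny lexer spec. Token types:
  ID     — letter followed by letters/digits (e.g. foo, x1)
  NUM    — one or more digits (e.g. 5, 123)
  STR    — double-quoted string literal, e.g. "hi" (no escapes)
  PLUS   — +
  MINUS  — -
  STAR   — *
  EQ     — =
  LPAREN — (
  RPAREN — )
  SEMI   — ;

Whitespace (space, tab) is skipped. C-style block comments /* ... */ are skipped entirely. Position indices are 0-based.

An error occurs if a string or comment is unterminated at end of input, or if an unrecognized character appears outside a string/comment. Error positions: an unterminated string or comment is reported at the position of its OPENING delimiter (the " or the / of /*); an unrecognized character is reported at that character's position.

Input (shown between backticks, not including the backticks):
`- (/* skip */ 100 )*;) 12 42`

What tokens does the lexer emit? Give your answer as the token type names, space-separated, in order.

Answer: MINUS LPAREN NUM RPAREN STAR SEMI RPAREN NUM NUM

Derivation:
pos=0: emit MINUS '-'
pos=2: emit LPAREN '('
pos=3: enter COMMENT mode (saw '/*')
exit COMMENT mode (now at pos=13)
pos=14: emit NUM '100' (now at pos=17)
pos=18: emit RPAREN ')'
pos=19: emit STAR '*'
pos=20: emit SEMI ';'
pos=21: emit RPAREN ')'
pos=23: emit NUM '12' (now at pos=25)
pos=26: emit NUM '42' (now at pos=28)
DONE. 9 tokens: [MINUS, LPAREN, NUM, RPAREN, STAR, SEMI, RPAREN, NUM, NUM]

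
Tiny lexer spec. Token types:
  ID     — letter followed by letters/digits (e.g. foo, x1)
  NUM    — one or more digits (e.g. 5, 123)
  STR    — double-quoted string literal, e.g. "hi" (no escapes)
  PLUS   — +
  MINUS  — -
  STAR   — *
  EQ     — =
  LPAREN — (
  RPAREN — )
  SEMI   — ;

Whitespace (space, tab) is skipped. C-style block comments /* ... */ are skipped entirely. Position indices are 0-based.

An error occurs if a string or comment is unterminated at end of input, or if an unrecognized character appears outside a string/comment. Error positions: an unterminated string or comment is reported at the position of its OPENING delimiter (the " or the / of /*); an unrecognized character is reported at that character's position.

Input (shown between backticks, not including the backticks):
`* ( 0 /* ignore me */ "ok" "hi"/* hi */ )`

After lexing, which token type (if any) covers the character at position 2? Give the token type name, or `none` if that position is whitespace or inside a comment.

pos=0: emit STAR '*'
pos=2: emit LPAREN '('
pos=4: emit NUM '0' (now at pos=5)
pos=6: enter COMMENT mode (saw '/*')
exit COMMENT mode (now at pos=21)
pos=22: enter STRING mode
pos=22: emit STR "ok" (now at pos=26)
pos=27: enter STRING mode
pos=27: emit STR "hi" (now at pos=31)
pos=31: enter COMMENT mode (saw '/*')
exit COMMENT mode (now at pos=39)
pos=40: emit RPAREN ')'
DONE. 6 tokens: [STAR, LPAREN, NUM, STR, STR, RPAREN]
Position 2: char is '(' -> LPAREN

Answer: LPAREN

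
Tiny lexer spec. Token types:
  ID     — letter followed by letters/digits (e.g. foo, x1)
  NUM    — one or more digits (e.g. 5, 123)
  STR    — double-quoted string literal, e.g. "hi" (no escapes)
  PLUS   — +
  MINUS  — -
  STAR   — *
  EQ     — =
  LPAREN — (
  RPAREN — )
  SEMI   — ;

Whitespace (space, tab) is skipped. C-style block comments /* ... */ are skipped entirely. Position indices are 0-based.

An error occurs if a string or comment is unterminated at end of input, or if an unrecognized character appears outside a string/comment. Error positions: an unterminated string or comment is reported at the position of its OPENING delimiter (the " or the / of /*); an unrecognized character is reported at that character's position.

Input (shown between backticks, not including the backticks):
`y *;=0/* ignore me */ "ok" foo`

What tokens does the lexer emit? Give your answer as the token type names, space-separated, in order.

Answer: ID STAR SEMI EQ NUM STR ID

Derivation:
pos=0: emit ID 'y' (now at pos=1)
pos=2: emit STAR '*'
pos=3: emit SEMI ';'
pos=4: emit EQ '='
pos=5: emit NUM '0' (now at pos=6)
pos=6: enter COMMENT mode (saw '/*')
exit COMMENT mode (now at pos=21)
pos=22: enter STRING mode
pos=22: emit STR "ok" (now at pos=26)
pos=27: emit ID 'foo' (now at pos=30)
DONE. 7 tokens: [ID, STAR, SEMI, EQ, NUM, STR, ID]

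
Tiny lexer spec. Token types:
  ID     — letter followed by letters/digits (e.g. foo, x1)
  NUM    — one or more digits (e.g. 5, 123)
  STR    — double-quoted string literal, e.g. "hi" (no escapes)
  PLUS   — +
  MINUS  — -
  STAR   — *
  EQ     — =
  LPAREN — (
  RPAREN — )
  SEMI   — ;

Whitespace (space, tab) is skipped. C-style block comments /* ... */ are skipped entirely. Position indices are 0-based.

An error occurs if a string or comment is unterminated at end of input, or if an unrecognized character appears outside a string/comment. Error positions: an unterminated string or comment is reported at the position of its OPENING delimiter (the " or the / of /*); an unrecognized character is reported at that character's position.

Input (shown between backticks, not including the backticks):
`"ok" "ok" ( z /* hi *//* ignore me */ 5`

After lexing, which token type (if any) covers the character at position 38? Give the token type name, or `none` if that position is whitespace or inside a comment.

Answer: NUM

Derivation:
pos=0: enter STRING mode
pos=0: emit STR "ok" (now at pos=4)
pos=5: enter STRING mode
pos=5: emit STR "ok" (now at pos=9)
pos=10: emit LPAREN '('
pos=12: emit ID 'z' (now at pos=13)
pos=14: enter COMMENT mode (saw '/*')
exit COMMENT mode (now at pos=22)
pos=22: enter COMMENT mode (saw '/*')
exit COMMENT mode (now at pos=37)
pos=38: emit NUM '5' (now at pos=39)
DONE. 5 tokens: [STR, STR, LPAREN, ID, NUM]
Position 38: char is '5' -> NUM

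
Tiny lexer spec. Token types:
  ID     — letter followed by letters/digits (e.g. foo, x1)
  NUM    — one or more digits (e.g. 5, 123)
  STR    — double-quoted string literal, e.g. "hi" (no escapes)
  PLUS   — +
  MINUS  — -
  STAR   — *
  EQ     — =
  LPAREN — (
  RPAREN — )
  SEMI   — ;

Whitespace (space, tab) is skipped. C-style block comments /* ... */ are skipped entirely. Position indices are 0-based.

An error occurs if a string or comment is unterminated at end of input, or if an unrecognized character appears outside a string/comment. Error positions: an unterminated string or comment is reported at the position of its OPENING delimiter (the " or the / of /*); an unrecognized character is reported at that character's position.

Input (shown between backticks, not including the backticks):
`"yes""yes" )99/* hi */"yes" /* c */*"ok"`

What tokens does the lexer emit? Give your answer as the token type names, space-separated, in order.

pos=0: enter STRING mode
pos=0: emit STR "yes" (now at pos=5)
pos=5: enter STRING mode
pos=5: emit STR "yes" (now at pos=10)
pos=11: emit RPAREN ')'
pos=12: emit NUM '99' (now at pos=14)
pos=14: enter COMMENT mode (saw '/*')
exit COMMENT mode (now at pos=22)
pos=22: enter STRING mode
pos=22: emit STR "yes" (now at pos=27)
pos=28: enter COMMENT mode (saw '/*')
exit COMMENT mode (now at pos=35)
pos=35: emit STAR '*'
pos=36: enter STRING mode
pos=36: emit STR "ok" (now at pos=40)
DONE. 7 tokens: [STR, STR, RPAREN, NUM, STR, STAR, STR]

Answer: STR STR RPAREN NUM STR STAR STR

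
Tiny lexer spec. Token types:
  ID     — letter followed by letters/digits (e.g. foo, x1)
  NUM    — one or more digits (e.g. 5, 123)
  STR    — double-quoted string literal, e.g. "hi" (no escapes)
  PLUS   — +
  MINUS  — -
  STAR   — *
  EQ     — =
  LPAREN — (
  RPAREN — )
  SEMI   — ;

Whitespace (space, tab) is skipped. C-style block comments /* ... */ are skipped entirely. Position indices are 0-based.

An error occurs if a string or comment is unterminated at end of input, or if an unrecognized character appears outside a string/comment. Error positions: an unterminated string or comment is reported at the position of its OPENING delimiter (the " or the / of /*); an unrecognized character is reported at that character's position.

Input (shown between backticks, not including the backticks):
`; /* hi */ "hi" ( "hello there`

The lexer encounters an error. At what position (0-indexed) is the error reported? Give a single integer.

Answer: 18

Derivation:
pos=0: emit SEMI ';'
pos=2: enter COMMENT mode (saw '/*')
exit COMMENT mode (now at pos=10)
pos=11: enter STRING mode
pos=11: emit STR "hi" (now at pos=15)
pos=16: emit LPAREN '('
pos=18: enter STRING mode
pos=18: ERROR — unterminated string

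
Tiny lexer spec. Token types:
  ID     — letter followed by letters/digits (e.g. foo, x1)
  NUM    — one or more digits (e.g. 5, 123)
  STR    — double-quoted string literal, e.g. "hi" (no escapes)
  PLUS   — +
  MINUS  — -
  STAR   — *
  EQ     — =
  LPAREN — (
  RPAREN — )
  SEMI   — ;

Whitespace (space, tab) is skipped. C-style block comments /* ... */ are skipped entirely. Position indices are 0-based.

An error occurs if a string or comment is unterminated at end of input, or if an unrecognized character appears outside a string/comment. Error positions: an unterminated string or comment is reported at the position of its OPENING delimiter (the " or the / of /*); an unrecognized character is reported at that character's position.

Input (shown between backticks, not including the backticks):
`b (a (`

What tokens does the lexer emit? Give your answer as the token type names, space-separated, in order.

Answer: ID LPAREN ID LPAREN

Derivation:
pos=0: emit ID 'b' (now at pos=1)
pos=2: emit LPAREN '('
pos=3: emit ID 'a' (now at pos=4)
pos=5: emit LPAREN '('
DONE. 4 tokens: [ID, LPAREN, ID, LPAREN]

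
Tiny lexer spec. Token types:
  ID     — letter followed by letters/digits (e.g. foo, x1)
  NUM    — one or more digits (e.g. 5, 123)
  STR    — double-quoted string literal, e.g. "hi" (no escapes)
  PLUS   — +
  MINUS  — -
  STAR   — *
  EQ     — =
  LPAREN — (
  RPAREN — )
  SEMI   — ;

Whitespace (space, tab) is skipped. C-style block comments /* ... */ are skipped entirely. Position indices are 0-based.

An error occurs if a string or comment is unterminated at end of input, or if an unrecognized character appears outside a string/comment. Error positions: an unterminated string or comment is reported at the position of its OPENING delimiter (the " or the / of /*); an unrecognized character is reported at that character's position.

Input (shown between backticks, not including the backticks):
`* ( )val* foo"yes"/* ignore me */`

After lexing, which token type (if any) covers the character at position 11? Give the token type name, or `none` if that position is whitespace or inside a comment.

pos=0: emit STAR '*'
pos=2: emit LPAREN '('
pos=4: emit RPAREN ')'
pos=5: emit ID 'val' (now at pos=8)
pos=8: emit STAR '*'
pos=10: emit ID 'foo' (now at pos=13)
pos=13: enter STRING mode
pos=13: emit STR "yes" (now at pos=18)
pos=18: enter COMMENT mode (saw '/*')
exit COMMENT mode (now at pos=33)
DONE. 7 tokens: [STAR, LPAREN, RPAREN, ID, STAR, ID, STR]
Position 11: char is 'o' -> ID

Answer: ID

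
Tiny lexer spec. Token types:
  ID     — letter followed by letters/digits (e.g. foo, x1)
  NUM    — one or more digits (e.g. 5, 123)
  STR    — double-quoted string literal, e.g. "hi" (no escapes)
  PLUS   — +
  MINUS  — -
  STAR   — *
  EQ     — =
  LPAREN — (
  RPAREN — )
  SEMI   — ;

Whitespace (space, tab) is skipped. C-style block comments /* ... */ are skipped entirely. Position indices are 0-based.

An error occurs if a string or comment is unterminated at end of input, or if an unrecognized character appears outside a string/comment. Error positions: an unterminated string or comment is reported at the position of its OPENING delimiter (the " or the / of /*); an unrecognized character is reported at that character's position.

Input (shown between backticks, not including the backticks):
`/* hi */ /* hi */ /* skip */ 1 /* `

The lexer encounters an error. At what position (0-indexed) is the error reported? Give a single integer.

pos=0: enter COMMENT mode (saw '/*')
exit COMMENT mode (now at pos=8)
pos=9: enter COMMENT mode (saw '/*')
exit COMMENT mode (now at pos=17)
pos=18: enter COMMENT mode (saw '/*')
exit COMMENT mode (now at pos=28)
pos=29: emit NUM '1' (now at pos=30)
pos=31: enter COMMENT mode (saw '/*')
pos=31: ERROR — unterminated comment (reached EOF)

Answer: 31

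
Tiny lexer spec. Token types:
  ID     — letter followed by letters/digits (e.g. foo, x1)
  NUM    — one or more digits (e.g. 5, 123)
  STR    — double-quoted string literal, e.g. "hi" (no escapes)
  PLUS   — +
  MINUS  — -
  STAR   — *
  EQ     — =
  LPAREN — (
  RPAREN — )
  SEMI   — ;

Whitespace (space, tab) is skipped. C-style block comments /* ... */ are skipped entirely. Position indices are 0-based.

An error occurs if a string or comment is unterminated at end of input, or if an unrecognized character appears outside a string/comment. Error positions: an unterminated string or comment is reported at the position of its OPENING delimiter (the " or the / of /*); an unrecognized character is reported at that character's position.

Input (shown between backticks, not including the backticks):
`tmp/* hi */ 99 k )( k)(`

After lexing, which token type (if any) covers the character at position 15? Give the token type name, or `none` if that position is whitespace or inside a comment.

Answer: ID

Derivation:
pos=0: emit ID 'tmp' (now at pos=3)
pos=3: enter COMMENT mode (saw '/*')
exit COMMENT mode (now at pos=11)
pos=12: emit NUM '99' (now at pos=14)
pos=15: emit ID 'k' (now at pos=16)
pos=17: emit RPAREN ')'
pos=18: emit LPAREN '('
pos=20: emit ID 'k' (now at pos=21)
pos=21: emit RPAREN ')'
pos=22: emit LPAREN '('
DONE. 8 tokens: [ID, NUM, ID, RPAREN, LPAREN, ID, RPAREN, LPAREN]
Position 15: char is 'k' -> ID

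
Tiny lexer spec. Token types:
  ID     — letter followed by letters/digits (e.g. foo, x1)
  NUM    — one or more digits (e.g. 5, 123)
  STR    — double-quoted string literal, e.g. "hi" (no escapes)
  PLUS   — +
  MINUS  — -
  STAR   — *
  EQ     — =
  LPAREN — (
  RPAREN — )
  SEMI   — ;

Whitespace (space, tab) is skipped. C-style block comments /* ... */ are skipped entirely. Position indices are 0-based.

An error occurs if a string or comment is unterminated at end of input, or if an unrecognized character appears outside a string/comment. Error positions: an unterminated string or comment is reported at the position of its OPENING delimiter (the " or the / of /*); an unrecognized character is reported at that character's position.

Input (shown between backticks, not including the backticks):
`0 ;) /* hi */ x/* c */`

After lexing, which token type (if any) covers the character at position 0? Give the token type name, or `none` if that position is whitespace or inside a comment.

pos=0: emit NUM '0' (now at pos=1)
pos=2: emit SEMI ';'
pos=3: emit RPAREN ')'
pos=5: enter COMMENT mode (saw '/*')
exit COMMENT mode (now at pos=13)
pos=14: emit ID 'x' (now at pos=15)
pos=15: enter COMMENT mode (saw '/*')
exit COMMENT mode (now at pos=22)
DONE. 4 tokens: [NUM, SEMI, RPAREN, ID]
Position 0: char is '0' -> NUM

Answer: NUM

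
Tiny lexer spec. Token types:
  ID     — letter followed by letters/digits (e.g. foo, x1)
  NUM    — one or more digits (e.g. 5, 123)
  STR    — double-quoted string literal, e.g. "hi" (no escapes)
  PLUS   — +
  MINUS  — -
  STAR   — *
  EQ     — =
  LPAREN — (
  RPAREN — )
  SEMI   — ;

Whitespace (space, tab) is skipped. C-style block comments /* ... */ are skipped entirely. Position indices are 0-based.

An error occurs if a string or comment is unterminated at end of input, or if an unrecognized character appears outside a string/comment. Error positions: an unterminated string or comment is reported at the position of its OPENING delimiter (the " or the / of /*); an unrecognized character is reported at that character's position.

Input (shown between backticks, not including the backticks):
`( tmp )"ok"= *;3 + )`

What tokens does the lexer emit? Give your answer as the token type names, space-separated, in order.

Answer: LPAREN ID RPAREN STR EQ STAR SEMI NUM PLUS RPAREN

Derivation:
pos=0: emit LPAREN '('
pos=2: emit ID 'tmp' (now at pos=5)
pos=6: emit RPAREN ')'
pos=7: enter STRING mode
pos=7: emit STR "ok" (now at pos=11)
pos=11: emit EQ '='
pos=13: emit STAR '*'
pos=14: emit SEMI ';'
pos=15: emit NUM '3' (now at pos=16)
pos=17: emit PLUS '+'
pos=19: emit RPAREN ')'
DONE. 10 tokens: [LPAREN, ID, RPAREN, STR, EQ, STAR, SEMI, NUM, PLUS, RPAREN]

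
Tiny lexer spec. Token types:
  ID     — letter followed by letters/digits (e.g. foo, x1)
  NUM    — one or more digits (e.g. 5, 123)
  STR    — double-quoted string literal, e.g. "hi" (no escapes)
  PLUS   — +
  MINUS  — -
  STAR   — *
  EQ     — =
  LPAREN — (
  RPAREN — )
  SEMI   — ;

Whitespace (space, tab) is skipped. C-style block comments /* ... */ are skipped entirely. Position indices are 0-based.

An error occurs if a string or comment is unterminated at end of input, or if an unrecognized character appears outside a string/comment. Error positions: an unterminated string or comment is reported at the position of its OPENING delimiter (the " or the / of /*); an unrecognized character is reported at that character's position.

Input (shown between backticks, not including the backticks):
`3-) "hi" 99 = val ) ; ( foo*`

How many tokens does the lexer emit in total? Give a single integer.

pos=0: emit NUM '3' (now at pos=1)
pos=1: emit MINUS '-'
pos=2: emit RPAREN ')'
pos=4: enter STRING mode
pos=4: emit STR "hi" (now at pos=8)
pos=9: emit NUM '99' (now at pos=11)
pos=12: emit EQ '='
pos=14: emit ID 'val' (now at pos=17)
pos=18: emit RPAREN ')'
pos=20: emit SEMI ';'
pos=22: emit LPAREN '('
pos=24: emit ID 'foo' (now at pos=27)
pos=27: emit STAR '*'
DONE. 12 tokens: [NUM, MINUS, RPAREN, STR, NUM, EQ, ID, RPAREN, SEMI, LPAREN, ID, STAR]

Answer: 12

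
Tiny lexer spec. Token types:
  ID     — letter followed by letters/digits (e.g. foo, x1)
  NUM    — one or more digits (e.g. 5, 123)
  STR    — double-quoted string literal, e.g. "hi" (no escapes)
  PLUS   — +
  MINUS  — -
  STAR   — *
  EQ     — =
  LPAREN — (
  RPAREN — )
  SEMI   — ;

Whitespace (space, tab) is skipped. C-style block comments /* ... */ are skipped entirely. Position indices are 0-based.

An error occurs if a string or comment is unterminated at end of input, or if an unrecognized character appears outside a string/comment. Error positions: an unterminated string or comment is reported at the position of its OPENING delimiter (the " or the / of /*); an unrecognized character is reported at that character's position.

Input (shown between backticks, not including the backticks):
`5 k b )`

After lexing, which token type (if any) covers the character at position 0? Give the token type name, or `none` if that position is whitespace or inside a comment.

pos=0: emit NUM '5' (now at pos=1)
pos=2: emit ID 'k' (now at pos=3)
pos=4: emit ID 'b' (now at pos=5)
pos=6: emit RPAREN ')'
DONE. 4 tokens: [NUM, ID, ID, RPAREN]
Position 0: char is '5' -> NUM

Answer: NUM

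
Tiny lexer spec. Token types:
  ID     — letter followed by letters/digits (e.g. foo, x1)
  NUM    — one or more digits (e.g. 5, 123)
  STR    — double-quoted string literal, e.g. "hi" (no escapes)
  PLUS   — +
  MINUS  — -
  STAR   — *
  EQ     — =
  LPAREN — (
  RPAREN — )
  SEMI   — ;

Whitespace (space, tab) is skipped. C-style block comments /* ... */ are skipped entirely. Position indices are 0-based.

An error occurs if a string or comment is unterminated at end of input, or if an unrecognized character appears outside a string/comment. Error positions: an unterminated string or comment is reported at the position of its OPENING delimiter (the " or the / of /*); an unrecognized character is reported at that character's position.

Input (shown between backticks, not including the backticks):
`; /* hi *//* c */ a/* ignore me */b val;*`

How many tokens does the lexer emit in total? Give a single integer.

Answer: 6

Derivation:
pos=0: emit SEMI ';'
pos=2: enter COMMENT mode (saw '/*')
exit COMMENT mode (now at pos=10)
pos=10: enter COMMENT mode (saw '/*')
exit COMMENT mode (now at pos=17)
pos=18: emit ID 'a' (now at pos=19)
pos=19: enter COMMENT mode (saw '/*')
exit COMMENT mode (now at pos=34)
pos=34: emit ID 'b' (now at pos=35)
pos=36: emit ID 'val' (now at pos=39)
pos=39: emit SEMI ';'
pos=40: emit STAR '*'
DONE. 6 tokens: [SEMI, ID, ID, ID, SEMI, STAR]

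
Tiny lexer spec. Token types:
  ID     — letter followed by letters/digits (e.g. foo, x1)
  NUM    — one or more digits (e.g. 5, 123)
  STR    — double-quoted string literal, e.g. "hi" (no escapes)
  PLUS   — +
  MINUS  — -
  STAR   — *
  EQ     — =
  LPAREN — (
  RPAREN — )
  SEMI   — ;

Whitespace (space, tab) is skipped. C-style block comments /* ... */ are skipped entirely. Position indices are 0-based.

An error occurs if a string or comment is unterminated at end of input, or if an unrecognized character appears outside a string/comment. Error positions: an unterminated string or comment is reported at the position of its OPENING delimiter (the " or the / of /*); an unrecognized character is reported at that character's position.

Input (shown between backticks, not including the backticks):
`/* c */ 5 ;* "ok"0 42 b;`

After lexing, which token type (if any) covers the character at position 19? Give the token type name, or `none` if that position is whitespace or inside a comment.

pos=0: enter COMMENT mode (saw '/*')
exit COMMENT mode (now at pos=7)
pos=8: emit NUM '5' (now at pos=9)
pos=10: emit SEMI ';'
pos=11: emit STAR '*'
pos=13: enter STRING mode
pos=13: emit STR "ok" (now at pos=17)
pos=17: emit NUM '0' (now at pos=18)
pos=19: emit NUM '42' (now at pos=21)
pos=22: emit ID 'b' (now at pos=23)
pos=23: emit SEMI ';'
DONE. 8 tokens: [NUM, SEMI, STAR, STR, NUM, NUM, ID, SEMI]
Position 19: char is '4' -> NUM

Answer: NUM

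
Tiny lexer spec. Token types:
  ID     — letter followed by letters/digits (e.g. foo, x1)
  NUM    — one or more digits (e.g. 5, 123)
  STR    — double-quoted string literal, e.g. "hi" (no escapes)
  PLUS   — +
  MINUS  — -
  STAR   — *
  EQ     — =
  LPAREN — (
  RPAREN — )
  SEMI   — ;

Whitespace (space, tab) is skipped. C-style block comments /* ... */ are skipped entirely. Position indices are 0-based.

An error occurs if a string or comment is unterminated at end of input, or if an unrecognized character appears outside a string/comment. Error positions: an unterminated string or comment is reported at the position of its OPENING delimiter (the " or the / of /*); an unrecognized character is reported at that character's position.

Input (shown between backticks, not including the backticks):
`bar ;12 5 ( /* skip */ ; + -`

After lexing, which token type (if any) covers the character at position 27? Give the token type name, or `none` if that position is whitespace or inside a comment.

pos=0: emit ID 'bar' (now at pos=3)
pos=4: emit SEMI ';'
pos=5: emit NUM '12' (now at pos=7)
pos=8: emit NUM '5' (now at pos=9)
pos=10: emit LPAREN '('
pos=12: enter COMMENT mode (saw '/*')
exit COMMENT mode (now at pos=22)
pos=23: emit SEMI ';'
pos=25: emit PLUS '+'
pos=27: emit MINUS '-'
DONE. 8 tokens: [ID, SEMI, NUM, NUM, LPAREN, SEMI, PLUS, MINUS]
Position 27: char is '-' -> MINUS

Answer: MINUS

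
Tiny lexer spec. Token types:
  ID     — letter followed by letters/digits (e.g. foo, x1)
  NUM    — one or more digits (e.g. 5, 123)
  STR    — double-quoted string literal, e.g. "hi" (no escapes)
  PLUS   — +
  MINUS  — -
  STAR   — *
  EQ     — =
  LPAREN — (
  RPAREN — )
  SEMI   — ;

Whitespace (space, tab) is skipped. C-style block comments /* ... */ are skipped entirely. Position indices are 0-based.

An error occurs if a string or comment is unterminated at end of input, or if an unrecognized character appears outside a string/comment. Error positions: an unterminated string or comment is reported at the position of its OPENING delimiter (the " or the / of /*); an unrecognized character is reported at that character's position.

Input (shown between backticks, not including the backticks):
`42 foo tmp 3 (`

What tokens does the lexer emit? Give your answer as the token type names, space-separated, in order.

pos=0: emit NUM '42' (now at pos=2)
pos=3: emit ID 'foo' (now at pos=6)
pos=7: emit ID 'tmp' (now at pos=10)
pos=11: emit NUM '3' (now at pos=12)
pos=13: emit LPAREN '('
DONE. 5 tokens: [NUM, ID, ID, NUM, LPAREN]

Answer: NUM ID ID NUM LPAREN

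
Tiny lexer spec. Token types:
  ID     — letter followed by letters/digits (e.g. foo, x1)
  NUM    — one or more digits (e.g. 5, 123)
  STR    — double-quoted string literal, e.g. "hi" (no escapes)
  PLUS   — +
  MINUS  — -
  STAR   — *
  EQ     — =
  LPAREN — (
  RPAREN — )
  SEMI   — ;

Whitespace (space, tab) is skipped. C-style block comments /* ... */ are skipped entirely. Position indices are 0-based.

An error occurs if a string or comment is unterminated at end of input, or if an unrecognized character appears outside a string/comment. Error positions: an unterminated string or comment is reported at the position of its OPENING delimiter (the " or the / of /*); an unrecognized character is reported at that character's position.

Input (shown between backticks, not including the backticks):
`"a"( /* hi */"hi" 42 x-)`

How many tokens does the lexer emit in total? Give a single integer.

Answer: 7

Derivation:
pos=0: enter STRING mode
pos=0: emit STR "a" (now at pos=3)
pos=3: emit LPAREN '('
pos=5: enter COMMENT mode (saw '/*')
exit COMMENT mode (now at pos=13)
pos=13: enter STRING mode
pos=13: emit STR "hi" (now at pos=17)
pos=18: emit NUM '42' (now at pos=20)
pos=21: emit ID 'x' (now at pos=22)
pos=22: emit MINUS '-'
pos=23: emit RPAREN ')'
DONE. 7 tokens: [STR, LPAREN, STR, NUM, ID, MINUS, RPAREN]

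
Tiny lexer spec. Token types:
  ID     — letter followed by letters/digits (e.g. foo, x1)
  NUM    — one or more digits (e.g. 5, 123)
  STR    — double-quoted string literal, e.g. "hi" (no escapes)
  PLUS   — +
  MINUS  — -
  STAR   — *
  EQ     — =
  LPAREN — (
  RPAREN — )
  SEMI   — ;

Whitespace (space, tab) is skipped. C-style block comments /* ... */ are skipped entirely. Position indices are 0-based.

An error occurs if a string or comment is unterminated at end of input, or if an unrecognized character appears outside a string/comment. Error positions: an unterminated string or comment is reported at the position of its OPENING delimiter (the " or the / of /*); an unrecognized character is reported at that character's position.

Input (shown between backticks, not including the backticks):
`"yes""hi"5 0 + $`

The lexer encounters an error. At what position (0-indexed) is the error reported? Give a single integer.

Answer: 15

Derivation:
pos=0: enter STRING mode
pos=0: emit STR "yes" (now at pos=5)
pos=5: enter STRING mode
pos=5: emit STR "hi" (now at pos=9)
pos=9: emit NUM '5' (now at pos=10)
pos=11: emit NUM '0' (now at pos=12)
pos=13: emit PLUS '+'
pos=15: ERROR — unrecognized char '$'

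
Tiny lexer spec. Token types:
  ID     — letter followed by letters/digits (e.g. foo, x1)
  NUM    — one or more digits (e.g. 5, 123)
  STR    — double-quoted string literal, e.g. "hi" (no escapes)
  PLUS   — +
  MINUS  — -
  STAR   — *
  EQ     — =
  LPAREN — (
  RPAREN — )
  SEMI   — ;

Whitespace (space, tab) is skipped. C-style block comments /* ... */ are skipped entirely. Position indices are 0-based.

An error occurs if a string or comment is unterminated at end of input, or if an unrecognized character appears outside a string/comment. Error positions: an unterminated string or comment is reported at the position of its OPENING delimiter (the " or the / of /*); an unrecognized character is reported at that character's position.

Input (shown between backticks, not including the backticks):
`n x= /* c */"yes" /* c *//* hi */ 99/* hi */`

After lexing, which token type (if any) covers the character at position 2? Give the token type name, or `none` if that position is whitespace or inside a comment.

Answer: ID

Derivation:
pos=0: emit ID 'n' (now at pos=1)
pos=2: emit ID 'x' (now at pos=3)
pos=3: emit EQ '='
pos=5: enter COMMENT mode (saw '/*')
exit COMMENT mode (now at pos=12)
pos=12: enter STRING mode
pos=12: emit STR "yes" (now at pos=17)
pos=18: enter COMMENT mode (saw '/*')
exit COMMENT mode (now at pos=25)
pos=25: enter COMMENT mode (saw '/*')
exit COMMENT mode (now at pos=33)
pos=34: emit NUM '99' (now at pos=36)
pos=36: enter COMMENT mode (saw '/*')
exit COMMENT mode (now at pos=44)
DONE. 5 tokens: [ID, ID, EQ, STR, NUM]
Position 2: char is 'x' -> ID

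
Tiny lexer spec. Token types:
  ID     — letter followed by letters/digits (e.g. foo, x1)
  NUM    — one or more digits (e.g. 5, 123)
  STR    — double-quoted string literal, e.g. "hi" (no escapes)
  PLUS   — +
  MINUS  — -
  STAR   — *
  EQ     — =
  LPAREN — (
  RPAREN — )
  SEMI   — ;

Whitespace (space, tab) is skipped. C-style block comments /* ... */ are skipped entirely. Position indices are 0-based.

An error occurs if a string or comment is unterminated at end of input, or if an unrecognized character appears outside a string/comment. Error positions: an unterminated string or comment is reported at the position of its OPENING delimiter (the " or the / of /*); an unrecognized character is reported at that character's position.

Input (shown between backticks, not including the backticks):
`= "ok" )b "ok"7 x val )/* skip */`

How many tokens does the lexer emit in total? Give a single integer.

pos=0: emit EQ '='
pos=2: enter STRING mode
pos=2: emit STR "ok" (now at pos=6)
pos=7: emit RPAREN ')'
pos=8: emit ID 'b' (now at pos=9)
pos=10: enter STRING mode
pos=10: emit STR "ok" (now at pos=14)
pos=14: emit NUM '7' (now at pos=15)
pos=16: emit ID 'x' (now at pos=17)
pos=18: emit ID 'val' (now at pos=21)
pos=22: emit RPAREN ')'
pos=23: enter COMMENT mode (saw '/*')
exit COMMENT mode (now at pos=33)
DONE. 9 tokens: [EQ, STR, RPAREN, ID, STR, NUM, ID, ID, RPAREN]

Answer: 9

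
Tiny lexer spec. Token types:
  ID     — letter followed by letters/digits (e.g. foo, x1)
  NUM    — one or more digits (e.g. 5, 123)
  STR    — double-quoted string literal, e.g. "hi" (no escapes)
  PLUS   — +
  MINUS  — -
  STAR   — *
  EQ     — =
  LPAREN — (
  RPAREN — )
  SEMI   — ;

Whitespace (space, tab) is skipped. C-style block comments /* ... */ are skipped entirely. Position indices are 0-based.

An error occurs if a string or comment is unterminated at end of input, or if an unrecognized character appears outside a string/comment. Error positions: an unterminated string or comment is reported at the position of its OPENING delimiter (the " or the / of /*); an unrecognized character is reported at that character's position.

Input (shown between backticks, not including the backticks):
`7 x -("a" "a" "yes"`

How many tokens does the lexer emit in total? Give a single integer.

pos=0: emit NUM '7' (now at pos=1)
pos=2: emit ID 'x' (now at pos=3)
pos=4: emit MINUS '-'
pos=5: emit LPAREN '('
pos=6: enter STRING mode
pos=6: emit STR "a" (now at pos=9)
pos=10: enter STRING mode
pos=10: emit STR "a" (now at pos=13)
pos=14: enter STRING mode
pos=14: emit STR "yes" (now at pos=19)
DONE. 7 tokens: [NUM, ID, MINUS, LPAREN, STR, STR, STR]

Answer: 7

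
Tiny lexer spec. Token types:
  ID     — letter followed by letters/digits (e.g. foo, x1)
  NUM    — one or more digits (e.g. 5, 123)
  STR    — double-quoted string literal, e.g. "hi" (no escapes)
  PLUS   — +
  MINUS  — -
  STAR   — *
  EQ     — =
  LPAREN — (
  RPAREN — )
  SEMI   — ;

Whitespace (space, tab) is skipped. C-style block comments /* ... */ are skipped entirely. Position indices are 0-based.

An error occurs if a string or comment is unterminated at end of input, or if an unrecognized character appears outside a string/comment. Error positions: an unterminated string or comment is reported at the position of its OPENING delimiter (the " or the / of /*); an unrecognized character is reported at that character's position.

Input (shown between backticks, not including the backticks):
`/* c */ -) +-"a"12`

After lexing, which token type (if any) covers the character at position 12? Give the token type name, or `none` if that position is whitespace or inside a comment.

pos=0: enter COMMENT mode (saw '/*')
exit COMMENT mode (now at pos=7)
pos=8: emit MINUS '-'
pos=9: emit RPAREN ')'
pos=11: emit PLUS '+'
pos=12: emit MINUS '-'
pos=13: enter STRING mode
pos=13: emit STR "a" (now at pos=16)
pos=16: emit NUM '12' (now at pos=18)
DONE. 6 tokens: [MINUS, RPAREN, PLUS, MINUS, STR, NUM]
Position 12: char is '-' -> MINUS

Answer: MINUS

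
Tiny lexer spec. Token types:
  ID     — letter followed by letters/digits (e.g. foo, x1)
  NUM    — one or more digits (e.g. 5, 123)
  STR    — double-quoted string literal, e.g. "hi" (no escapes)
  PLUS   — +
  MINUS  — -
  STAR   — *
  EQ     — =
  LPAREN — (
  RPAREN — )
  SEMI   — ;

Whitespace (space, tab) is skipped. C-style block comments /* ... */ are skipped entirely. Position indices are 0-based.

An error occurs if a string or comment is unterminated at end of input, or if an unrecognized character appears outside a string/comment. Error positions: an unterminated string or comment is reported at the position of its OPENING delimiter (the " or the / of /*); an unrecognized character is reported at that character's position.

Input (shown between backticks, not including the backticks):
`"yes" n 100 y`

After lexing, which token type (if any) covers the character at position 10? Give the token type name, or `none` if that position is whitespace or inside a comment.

pos=0: enter STRING mode
pos=0: emit STR "yes" (now at pos=5)
pos=6: emit ID 'n' (now at pos=7)
pos=8: emit NUM '100' (now at pos=11)
pos=12: emit ID 'y' (now at pos=13)
DONE. 4 tokens: [STR, ID, NUM, ID]
Position 10: char is '0' -> NUM

Answer: NUM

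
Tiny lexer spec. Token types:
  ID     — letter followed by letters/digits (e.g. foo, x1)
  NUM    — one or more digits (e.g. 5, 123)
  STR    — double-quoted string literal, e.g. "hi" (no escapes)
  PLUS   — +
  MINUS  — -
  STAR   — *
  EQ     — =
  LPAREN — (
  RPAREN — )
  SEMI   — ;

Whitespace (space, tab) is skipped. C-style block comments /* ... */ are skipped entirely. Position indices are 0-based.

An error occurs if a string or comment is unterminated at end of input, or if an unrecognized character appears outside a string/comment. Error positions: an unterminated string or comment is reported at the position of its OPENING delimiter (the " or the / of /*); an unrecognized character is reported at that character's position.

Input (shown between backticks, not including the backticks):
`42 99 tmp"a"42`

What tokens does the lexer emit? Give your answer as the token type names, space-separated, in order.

pos=0: emit NUM '42' (now at pos=2)
pos=3: emit NUM '99' (now at pos=5)
pos=6: emit ID 'tmp' (now at pos=9)
pos=9: enter STRING mode
pos=9: emit STR "a" (now at pos=12)
pos=12: emit NUM '42' (now at pos=14)
DONE. 5 tokens: [NUM, NUM, ID, STR, NUM]

Answer: NUM NUM ID STR NUM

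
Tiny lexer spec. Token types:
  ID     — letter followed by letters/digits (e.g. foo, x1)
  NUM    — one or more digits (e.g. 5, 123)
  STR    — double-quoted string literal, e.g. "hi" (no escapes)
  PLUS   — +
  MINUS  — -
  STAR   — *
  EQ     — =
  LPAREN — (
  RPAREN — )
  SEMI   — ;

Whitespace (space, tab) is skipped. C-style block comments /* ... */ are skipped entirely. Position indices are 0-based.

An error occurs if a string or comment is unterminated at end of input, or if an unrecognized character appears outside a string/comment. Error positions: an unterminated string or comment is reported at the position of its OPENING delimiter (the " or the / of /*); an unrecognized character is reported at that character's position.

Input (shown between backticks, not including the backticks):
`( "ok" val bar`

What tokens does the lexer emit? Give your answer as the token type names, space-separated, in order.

pos=0: emit LPAREN '('
pos=2: enter STRING mode
pos=2: emit STR "ok" (now at pos=6)
pos=7: emit ID 'val' (now at pos=10)
pos=11: emit ID 'bar' (now at pos=14)
DONE. 4 tokens: [LPAREN, STR, ID, ID]

Answer: LPAREN STR ID ID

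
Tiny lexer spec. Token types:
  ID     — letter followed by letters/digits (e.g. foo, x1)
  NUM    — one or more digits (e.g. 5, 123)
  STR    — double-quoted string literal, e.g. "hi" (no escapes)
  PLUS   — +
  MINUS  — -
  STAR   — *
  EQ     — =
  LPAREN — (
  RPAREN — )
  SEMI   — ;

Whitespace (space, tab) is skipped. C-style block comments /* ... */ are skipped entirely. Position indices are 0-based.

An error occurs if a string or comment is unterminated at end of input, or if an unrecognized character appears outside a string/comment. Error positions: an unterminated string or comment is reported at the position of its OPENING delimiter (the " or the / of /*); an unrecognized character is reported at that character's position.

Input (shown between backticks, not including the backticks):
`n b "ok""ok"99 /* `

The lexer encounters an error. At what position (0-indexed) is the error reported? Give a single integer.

pos=0: emit ID 'n' (now at pos=1)
pos=2: emit ID 'b' (now at pos=3)
pos=4: enter STRING mode
pos=4: emit STR "ok" (now at pos=8)
pos=8: enter STRING mode
pos=8: emit STR "ok" (now at pos=12)
pos=12: emit NUM '99' (now at pos=14)
pos=15: enter COMMENT mode (saw '/*')
pos=15: ERROR — unterminated comment (reached EOF)

Answer: 15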